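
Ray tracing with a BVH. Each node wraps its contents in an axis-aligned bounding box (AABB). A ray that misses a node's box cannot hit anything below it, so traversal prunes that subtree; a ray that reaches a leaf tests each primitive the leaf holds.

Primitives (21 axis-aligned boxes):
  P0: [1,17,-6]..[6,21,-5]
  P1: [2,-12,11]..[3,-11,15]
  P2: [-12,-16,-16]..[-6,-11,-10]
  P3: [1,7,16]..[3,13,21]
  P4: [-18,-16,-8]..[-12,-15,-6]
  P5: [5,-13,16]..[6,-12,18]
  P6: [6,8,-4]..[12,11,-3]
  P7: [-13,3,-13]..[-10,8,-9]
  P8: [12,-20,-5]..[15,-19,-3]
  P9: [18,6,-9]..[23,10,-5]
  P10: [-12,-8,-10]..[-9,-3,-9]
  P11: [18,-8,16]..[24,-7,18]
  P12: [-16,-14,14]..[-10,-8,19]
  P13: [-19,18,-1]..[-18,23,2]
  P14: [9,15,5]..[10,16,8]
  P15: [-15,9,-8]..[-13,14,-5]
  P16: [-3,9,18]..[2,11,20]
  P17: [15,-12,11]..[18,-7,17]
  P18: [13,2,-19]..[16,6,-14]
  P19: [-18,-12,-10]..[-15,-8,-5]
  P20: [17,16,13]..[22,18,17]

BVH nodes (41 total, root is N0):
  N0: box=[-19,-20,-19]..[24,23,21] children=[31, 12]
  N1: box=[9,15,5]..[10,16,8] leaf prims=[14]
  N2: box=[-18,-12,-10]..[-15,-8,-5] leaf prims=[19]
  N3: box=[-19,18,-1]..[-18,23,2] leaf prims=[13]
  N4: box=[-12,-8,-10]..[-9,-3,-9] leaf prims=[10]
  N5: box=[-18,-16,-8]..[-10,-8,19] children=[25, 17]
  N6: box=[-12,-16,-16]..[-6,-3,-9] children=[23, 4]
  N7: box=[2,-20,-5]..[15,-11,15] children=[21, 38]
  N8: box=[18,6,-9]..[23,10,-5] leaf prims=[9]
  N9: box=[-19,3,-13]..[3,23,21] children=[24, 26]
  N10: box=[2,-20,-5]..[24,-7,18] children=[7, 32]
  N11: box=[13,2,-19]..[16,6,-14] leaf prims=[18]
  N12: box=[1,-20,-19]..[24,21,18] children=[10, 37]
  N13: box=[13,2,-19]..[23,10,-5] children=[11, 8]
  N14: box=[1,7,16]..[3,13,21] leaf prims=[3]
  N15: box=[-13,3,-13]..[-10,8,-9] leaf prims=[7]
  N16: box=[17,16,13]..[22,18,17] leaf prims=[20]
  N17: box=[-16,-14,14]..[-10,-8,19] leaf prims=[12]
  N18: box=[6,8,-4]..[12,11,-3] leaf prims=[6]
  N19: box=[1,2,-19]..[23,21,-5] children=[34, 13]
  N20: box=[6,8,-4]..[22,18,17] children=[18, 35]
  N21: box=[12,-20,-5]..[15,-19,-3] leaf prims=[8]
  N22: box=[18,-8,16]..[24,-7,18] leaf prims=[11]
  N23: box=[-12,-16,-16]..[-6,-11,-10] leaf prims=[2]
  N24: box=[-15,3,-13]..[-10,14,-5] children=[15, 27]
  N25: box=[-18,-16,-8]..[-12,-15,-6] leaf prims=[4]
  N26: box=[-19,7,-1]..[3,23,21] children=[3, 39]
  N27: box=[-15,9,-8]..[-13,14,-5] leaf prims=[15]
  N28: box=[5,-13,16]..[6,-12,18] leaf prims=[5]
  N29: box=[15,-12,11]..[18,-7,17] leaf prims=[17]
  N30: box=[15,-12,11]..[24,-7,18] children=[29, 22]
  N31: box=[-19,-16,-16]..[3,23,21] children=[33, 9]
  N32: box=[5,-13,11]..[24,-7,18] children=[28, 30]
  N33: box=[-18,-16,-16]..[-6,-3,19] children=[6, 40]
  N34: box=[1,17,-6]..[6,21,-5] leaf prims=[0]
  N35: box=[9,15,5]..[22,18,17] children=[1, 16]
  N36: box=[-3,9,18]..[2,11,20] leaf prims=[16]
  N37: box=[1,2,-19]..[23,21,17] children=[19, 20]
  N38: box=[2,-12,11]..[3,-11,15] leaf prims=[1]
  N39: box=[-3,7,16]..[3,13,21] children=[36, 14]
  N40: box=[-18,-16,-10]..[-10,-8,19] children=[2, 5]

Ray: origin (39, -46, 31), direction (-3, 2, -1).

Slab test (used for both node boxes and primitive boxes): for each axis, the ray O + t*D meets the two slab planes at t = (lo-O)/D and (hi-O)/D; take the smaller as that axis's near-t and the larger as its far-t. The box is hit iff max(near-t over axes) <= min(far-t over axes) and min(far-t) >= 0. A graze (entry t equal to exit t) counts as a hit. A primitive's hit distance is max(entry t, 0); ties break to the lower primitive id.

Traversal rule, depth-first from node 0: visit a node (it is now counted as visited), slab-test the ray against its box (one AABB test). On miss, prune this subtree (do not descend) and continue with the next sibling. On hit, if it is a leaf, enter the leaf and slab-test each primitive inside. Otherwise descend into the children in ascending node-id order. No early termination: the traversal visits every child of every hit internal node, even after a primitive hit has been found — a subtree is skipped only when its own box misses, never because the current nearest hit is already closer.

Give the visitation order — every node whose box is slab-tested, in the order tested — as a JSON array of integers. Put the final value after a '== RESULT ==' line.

Trace the traversal:
N0 x:[5,58/3] y:[13,69/2] z:[10,50] -> hit [13,58/3], descend [12, 31]
  N12 x:[5,38/3] y:[13,67/2] z:[13,50] -> miss, prune
  N31 x:[12,58/3] y:[15,69/2] z:[10,47] -> hit [15,58/3], descend [9, 33]
    N9 x:[12,58/3] y:[49/2,69/2] z:[10,44] -> miss, prune
    N33 x:[15,19] y:[15,43/2] z:[12,47] -> hit [15,19], descend [6, 40]
      N6 x:[15,17] y:[15,43/2] z:[40,47] -> miss, prune
      N40 x:[49/3,19] y:[15,19] z:[12,41] -> hit [49/3,19], descend [2, 5]
        N2 x:[18,19] y:[17,19] z:[36,41] -> miss, prune
        N5 x:[49/3,19] y:[15,19] z:[12,39] -> hit [49/3,19], descend [17, 25]
          N17 x:[49/3,55/3] y:[16,19] z:[12,17] -> hit [49/3,17] leaf, test {P12@t=49/3}
          N25 x:[17,19] y:[15,31/2] z:[37,39] -> miss, prune

order=[0, 12, 31, 9, 33, 6, 40, 2, 5, 17, 25]  |boxes|=11  |leaves|=1  hit=P12

== RESULT ==
[0, 12, 31, 9, 33, 6, 40, 2, 5, 17, 25]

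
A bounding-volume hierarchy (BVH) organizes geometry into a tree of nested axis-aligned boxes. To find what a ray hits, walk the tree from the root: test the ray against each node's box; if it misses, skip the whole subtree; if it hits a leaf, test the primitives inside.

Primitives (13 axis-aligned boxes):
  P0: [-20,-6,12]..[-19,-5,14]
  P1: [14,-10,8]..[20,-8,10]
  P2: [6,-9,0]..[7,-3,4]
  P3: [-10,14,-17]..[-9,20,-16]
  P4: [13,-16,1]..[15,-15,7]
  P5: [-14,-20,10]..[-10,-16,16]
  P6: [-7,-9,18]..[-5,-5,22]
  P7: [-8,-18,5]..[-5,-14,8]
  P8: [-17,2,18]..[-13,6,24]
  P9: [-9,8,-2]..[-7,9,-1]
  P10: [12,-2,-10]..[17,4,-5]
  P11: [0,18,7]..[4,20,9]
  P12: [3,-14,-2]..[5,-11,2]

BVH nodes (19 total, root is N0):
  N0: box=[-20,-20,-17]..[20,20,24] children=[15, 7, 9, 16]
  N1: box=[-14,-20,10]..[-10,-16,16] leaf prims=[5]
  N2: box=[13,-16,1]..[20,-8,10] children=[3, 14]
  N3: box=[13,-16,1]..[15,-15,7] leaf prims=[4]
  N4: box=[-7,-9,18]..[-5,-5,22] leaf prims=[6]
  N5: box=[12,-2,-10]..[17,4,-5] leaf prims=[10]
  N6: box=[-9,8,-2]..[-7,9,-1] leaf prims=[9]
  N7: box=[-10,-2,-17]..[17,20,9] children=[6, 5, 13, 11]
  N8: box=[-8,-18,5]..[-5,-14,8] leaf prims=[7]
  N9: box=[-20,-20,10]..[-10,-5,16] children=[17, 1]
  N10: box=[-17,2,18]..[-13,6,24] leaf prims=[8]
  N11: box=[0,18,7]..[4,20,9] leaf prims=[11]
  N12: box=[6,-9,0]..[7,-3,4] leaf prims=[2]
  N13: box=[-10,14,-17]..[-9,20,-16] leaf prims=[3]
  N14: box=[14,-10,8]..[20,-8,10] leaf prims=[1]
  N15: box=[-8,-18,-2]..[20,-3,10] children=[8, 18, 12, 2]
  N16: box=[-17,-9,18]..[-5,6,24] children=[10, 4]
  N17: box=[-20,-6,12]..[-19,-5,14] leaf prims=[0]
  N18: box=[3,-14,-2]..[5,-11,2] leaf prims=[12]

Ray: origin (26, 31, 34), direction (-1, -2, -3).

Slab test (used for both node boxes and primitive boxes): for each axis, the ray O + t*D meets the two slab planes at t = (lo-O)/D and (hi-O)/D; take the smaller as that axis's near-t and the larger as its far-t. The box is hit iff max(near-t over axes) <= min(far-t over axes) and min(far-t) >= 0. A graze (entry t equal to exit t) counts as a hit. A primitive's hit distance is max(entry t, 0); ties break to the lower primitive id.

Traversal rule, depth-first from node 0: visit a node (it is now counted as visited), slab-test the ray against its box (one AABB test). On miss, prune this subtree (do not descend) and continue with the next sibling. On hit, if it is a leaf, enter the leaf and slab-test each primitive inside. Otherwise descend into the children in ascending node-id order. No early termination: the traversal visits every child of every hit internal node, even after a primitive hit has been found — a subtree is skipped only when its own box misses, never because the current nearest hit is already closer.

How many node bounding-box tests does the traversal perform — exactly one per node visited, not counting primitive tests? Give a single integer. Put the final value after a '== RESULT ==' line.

Trace the traversal:
N0 x:[6,46] y:[11/2,51/2] z:[10/3,17] -> hit [6,17], descend [7, 9, 15, 16]
  N7 x:[9,36] y:[11/2,33/2] z:[25/3,17] -> hit [9,33/2], descend [5, 6, 11, 13]
    N5 x:[9,14] y:[27/2,33/2] z:[13,44/3] -> hit [27/2,14] leaf, test {P10@t=27/2}
    N6 x:[33,35] y:[11,23/2] z:[35/3,12] -> miss, prune
    N11 x:[22,26] y:[11/2,13/2] z:[25/3,9] -> miss, prune
    N13 x:[35,36] y:[11/2,17/2] z:[50/3,17] -> miss, prune
  N9 x:[36,46] y:[18,51/2] z:[6,8] -> miss, prune
  N15 x:[6,34] y:[17,49/2] z:[8,12] -> miss, prune
  N16 x:[31,43] y:[25/2,20] z:[10/3,16/3] -> miss, prune

Visited [0, 7, 5, 6, 11, 13, 9, 15, 16]. Tests: 9 box, 1 leaf. Nearest: P10.

== RESULT ==
9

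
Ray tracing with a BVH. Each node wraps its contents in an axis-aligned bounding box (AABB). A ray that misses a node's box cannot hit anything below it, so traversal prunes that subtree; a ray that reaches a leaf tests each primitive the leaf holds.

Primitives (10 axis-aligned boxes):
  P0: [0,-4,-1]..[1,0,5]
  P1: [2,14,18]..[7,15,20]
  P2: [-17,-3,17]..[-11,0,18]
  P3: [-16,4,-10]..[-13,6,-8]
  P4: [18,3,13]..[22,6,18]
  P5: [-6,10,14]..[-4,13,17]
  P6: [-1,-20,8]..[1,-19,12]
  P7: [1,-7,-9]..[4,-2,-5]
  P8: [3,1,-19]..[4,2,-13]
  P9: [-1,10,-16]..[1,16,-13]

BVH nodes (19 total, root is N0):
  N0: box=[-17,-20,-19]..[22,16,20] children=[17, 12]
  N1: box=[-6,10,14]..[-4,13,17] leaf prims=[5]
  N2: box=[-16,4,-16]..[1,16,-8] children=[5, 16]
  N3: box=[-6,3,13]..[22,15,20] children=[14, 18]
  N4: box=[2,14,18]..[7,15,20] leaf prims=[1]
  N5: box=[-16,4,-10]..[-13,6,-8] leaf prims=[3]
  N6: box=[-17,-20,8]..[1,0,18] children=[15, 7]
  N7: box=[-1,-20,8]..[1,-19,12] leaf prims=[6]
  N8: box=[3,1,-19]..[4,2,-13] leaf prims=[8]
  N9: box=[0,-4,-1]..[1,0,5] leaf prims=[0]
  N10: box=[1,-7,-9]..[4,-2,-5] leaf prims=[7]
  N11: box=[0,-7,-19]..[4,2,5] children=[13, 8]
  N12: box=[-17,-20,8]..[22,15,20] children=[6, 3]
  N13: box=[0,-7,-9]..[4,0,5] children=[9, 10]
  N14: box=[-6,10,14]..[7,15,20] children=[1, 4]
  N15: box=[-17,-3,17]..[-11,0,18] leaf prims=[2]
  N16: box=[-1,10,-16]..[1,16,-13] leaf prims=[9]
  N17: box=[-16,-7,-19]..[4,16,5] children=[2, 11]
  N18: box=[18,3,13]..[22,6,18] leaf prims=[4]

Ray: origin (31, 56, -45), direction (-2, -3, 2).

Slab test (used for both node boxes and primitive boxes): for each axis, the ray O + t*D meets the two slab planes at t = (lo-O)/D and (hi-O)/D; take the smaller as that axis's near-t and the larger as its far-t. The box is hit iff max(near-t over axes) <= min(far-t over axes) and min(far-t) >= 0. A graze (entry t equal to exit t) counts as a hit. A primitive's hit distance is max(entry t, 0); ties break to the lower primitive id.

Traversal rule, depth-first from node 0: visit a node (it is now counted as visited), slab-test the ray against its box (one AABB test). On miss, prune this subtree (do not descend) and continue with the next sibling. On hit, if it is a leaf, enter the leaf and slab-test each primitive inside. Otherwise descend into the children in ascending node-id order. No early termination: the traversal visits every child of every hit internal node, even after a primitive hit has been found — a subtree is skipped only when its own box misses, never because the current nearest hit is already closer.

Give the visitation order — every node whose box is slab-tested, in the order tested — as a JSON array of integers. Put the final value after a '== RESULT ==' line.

Traverse from the root:
N0 x:[9/2,24] y:[40/3,76/3] z:[13,65/2] -> hit [40/3,24], descend [12, 17]
  N12 x:[9/2,24] y:[41/3,76/3] z:[53/2,65/2] -> miss, prune
  N17 x:[27/2,47/2] y:[40/3,21] z:[13,25] -> hit [27/2,21], descend [2, 11]
    N2 x:[15,47/2] y:[40/3,52/3] z:[29/2,37/2] -> hit [15,52/3], descend [5, 16]
      N5 x:[22,47/2] y:[50/3,52/3] z:[35/2,37/2] -> miss, prune
      N16 x:[15,16] y:[40/3,46/3] z:[29/2,16] -> hit [15,46/3] leaf, test {P9@t=15}
    N11 x:[27/2,31/2] y:[18,21] z:[13,25] -> miss, prune

7 AABB tests over nodes [0, 12, 17, 2, 5, 16, 11]; 1 leaf entered; closest P9.

== RESULT ==
[0, 12, 17, 2, 5, 16, 11]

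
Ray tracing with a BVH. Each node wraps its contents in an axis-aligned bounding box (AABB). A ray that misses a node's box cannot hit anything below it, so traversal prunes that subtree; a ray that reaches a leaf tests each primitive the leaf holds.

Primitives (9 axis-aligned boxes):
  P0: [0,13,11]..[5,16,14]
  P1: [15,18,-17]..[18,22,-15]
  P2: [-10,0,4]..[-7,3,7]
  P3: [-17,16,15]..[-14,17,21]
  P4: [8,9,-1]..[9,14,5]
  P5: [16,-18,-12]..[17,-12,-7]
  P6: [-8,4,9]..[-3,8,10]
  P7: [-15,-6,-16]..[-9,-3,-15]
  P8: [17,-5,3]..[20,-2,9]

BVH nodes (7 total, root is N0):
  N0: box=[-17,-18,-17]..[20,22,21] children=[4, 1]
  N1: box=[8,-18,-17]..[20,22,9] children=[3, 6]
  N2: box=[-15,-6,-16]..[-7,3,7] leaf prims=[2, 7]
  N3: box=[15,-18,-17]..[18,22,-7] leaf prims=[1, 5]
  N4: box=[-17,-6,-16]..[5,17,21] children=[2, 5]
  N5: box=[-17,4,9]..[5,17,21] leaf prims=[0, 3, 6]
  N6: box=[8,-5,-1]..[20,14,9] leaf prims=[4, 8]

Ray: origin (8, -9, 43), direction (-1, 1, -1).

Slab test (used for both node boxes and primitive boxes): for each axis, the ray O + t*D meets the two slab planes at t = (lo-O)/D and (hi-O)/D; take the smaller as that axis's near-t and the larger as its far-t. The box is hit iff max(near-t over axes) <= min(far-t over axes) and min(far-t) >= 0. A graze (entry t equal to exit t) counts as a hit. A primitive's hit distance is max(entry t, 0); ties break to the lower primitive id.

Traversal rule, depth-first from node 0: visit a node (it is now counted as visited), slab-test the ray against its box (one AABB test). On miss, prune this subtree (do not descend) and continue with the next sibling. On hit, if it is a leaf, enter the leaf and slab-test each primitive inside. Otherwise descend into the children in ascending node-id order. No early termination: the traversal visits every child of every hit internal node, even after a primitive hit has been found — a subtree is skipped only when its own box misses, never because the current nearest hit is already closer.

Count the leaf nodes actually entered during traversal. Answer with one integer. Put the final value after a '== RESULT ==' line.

Trace the traversal:
N0 x:[-12,25] y:[-9,31] z:[22,60] -> hit [22,25], descend [1, 4]
  N1 x:[-12,0] y:[-9,31] z:[34,60] -> miss, prune
  N4 x:[3,25] y:[3,26] z:[22,59] -> hit [22,25], descend [2, 5]
    N2 x:[15,23] y:[3,12] z:[36,59] -> miss, prune
    N5 x:[3,25] y:[13,26] z:[22,34] -> hit [22,25] leaf, test {P0(miss), P3@t=25, P6(miss)}

Visited [0, 1, 4, 2, 5]. Tests: 5 box, 1 leaf. Nearest: P3.

== RESULT ==
1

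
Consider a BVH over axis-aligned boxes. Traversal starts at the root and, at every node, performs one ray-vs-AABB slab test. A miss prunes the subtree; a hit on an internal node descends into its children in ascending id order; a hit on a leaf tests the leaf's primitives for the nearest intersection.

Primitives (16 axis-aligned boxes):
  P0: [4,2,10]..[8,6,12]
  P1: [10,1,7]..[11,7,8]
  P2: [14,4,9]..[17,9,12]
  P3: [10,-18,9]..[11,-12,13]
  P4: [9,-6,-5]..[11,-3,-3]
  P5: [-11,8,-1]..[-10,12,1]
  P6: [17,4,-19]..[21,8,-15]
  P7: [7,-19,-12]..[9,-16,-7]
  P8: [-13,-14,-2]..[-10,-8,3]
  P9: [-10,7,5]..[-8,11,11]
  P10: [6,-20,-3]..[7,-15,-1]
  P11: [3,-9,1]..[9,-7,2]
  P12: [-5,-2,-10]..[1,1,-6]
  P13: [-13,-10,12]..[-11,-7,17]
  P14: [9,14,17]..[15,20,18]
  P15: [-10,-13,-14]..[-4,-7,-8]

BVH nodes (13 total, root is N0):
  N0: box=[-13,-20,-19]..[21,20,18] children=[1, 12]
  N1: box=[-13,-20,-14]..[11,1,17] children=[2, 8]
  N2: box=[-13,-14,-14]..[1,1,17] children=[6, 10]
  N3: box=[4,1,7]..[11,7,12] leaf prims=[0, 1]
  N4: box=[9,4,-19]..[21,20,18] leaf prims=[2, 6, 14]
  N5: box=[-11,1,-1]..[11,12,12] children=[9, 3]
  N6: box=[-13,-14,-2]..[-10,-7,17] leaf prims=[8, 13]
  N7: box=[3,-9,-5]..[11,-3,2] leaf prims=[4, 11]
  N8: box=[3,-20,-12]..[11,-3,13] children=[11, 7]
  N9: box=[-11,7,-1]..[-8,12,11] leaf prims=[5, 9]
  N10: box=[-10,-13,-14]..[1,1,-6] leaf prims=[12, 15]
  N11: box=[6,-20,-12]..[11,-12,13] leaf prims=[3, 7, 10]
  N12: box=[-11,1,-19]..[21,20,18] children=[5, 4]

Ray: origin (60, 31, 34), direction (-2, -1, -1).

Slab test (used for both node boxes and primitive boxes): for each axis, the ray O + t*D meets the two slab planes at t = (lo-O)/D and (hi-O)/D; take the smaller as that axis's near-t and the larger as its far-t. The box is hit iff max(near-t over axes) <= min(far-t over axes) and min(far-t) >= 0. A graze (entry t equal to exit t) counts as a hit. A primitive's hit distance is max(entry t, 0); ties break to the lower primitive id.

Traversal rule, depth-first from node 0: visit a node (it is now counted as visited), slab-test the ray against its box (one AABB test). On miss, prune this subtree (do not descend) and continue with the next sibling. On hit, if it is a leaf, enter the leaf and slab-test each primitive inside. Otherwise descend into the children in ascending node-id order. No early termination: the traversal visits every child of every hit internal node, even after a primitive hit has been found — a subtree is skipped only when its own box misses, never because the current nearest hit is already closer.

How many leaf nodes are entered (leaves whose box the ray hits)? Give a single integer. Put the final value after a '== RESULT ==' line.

Walk:
N0 x:[39/2,73/2] y:[11,51] z:[16,53] -> hit [39/2,73/2], descend [1, 12]
  N1 x:[49/2,73/2] y:[30,51] z:[17,48] -> hit [30,73/2], descend [2, 8]
    N2 x:[59/2,73/2] y:[30,45] z:[17,48] -> hit [30,73/2], descend [6, 10]
      N6 x:[35,73/2] y:[38,45] z:[17,36] -> miss, prune
      N10 x:[59/2,35] y:[30,44] z:[40,48] -> miss, prune
    N8 x:[49/2,57/2] y:[34,51] z:[21,46] -> miss, prune
  N12 x:[39/2,71/2] y:[11,30] z:[16,53] -> hit [39/2,30], descend [4, 5]
    N4 x:[39/2,51/2] y:[11,27] z:[16,53] -> hit [39/2,51/2] leaf, test {P2@t=22, P6(miss), P14(miss)}
    N5 x:[49/2,71/2] y:[19,30] z:[22,35] -> hit [49/2,30], descend [3, 9]
      N3 x:[49/2,28] y:[24,30] z:[22,27] -> hit [49/2,27] leaf, test {P0(miss), P1(miss)}
      N9 x:[34,71/2] y:[19,24] z:[23,35] -> miss, prune

Summary -> nodes [0, 1, 2, 6, 10, 8, 12, 4, 5, 3, 9]; box-tests=11; leaf-entries=2; first=P2

== RESULT ==
2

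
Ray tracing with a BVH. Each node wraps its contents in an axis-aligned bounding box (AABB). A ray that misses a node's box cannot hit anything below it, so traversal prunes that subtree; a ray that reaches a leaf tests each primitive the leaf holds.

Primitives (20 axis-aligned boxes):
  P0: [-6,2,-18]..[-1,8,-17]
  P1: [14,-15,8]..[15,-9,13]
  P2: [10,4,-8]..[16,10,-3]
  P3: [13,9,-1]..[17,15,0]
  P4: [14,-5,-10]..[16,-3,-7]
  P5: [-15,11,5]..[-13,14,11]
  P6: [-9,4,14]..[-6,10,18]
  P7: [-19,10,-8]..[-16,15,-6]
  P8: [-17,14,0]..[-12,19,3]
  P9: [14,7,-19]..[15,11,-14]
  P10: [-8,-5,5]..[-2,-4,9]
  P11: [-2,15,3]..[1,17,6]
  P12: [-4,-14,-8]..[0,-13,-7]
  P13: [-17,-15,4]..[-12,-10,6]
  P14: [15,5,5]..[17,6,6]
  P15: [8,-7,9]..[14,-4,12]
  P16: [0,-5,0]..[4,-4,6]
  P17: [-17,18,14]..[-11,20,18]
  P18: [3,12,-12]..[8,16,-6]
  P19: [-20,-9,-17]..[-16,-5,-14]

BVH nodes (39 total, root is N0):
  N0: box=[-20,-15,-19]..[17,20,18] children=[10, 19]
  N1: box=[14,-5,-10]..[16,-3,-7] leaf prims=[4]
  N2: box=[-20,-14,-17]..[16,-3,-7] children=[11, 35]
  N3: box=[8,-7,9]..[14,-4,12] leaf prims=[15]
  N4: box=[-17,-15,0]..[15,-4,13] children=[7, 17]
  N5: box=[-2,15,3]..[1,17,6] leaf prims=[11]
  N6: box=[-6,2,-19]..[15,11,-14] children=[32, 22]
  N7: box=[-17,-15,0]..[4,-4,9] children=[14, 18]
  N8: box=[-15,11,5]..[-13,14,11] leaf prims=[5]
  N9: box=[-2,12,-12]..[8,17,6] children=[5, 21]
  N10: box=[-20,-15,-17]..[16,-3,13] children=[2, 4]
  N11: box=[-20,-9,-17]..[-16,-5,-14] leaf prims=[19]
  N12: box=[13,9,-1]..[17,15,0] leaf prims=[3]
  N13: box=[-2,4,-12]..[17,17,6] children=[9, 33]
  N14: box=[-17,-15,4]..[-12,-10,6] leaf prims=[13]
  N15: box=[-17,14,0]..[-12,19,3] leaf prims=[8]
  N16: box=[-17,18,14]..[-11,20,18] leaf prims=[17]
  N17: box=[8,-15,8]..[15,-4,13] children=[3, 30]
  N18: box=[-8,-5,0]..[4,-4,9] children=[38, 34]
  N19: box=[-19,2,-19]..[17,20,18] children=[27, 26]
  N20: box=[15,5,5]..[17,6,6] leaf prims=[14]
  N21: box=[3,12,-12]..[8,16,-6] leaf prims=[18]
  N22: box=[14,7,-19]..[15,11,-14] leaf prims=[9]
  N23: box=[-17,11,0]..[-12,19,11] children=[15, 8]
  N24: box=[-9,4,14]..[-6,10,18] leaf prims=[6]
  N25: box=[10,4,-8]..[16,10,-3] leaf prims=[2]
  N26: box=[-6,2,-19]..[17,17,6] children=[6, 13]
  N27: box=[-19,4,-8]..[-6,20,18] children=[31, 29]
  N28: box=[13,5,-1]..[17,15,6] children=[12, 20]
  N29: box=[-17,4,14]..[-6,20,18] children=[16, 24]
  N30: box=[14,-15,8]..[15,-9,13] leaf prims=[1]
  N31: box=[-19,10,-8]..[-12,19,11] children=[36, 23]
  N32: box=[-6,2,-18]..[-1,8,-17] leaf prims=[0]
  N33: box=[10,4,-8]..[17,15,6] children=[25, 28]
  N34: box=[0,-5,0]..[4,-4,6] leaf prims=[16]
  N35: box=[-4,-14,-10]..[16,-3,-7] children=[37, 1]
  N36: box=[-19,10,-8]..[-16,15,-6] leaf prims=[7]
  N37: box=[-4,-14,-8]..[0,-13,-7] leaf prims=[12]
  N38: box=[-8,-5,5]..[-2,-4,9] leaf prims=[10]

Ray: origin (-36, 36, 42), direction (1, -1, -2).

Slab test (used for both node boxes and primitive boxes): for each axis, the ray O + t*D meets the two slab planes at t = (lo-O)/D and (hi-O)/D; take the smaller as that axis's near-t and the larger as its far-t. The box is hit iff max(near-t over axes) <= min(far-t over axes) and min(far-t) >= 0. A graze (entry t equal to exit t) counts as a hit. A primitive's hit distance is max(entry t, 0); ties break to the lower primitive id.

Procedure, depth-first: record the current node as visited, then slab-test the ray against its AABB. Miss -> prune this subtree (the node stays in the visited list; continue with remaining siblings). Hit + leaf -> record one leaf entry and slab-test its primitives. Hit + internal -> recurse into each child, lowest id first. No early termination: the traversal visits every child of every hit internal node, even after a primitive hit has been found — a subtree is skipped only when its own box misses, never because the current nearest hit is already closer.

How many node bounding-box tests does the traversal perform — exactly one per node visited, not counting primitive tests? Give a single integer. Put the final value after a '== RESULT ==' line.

Traverse from the root:
N0 x:[16,53] y:[16,51] z:[12,61/2] -> hit [16,61/2], descend [10, 19]
  N10 x:[16,52] y:[39,51] z:[29/2,59/2] -> miss, prune
  N19 x:[17,53] y:[16,34] z:[12,61/2] -> hit [17,61/2], descend [26, 27]
    N26 x:[30,53] y:[19,34] z:[18,61/2] -> hit [30,61/2], descend [6, 13]
      N6 x:[30,51] y:[25,34] z:[28,61/2] -> hit [30,61/2], descend [22, 32]
        N22 x:[50,51] y:[25,29] z:[28,61/2] -> miss, prune
        N32 x:[30,35] y:[28,34] z:[59/2,30] -> hit [30,30] leaf, test {P0@t=30}
      N13 x:[34,53] y:[19,32] z:[18,27] -> miss, prune
    N27 x:[17,30] y:[16,32] z:[12,25] -> hit [17,25], descend [29, 31]
      N29 x:[19,30] y:[16,32] z:[12,14] -> miss, prune
      N31 x:[17,24] y:[17,26] z:[31/2,25] -> hit [17,24], descend [23, 36]
        N23 x:[19,24] y:[17,25] z:[31/2,21] -> hit [19,21], descend [8, 15]
          N8 x:[21,23] y:[22,25] z:[31/2,37/2] -> miss, prune
          N15 x:[19,24] y:[17,22] z:[39/2,21] -> hit [39/2,21] leaf, test {P8@t=39/2}
        N36 x:[17,20] y:[21,26] z:[24,25] -> miss, prune

Visited [0, 10, 19, 26, 6, 22, 32, 13, 27, 29, 31, 23, 8, 15, 36]. Tests: 15 box, 2 leaf. Nearest: P8.

== RESULT ==
15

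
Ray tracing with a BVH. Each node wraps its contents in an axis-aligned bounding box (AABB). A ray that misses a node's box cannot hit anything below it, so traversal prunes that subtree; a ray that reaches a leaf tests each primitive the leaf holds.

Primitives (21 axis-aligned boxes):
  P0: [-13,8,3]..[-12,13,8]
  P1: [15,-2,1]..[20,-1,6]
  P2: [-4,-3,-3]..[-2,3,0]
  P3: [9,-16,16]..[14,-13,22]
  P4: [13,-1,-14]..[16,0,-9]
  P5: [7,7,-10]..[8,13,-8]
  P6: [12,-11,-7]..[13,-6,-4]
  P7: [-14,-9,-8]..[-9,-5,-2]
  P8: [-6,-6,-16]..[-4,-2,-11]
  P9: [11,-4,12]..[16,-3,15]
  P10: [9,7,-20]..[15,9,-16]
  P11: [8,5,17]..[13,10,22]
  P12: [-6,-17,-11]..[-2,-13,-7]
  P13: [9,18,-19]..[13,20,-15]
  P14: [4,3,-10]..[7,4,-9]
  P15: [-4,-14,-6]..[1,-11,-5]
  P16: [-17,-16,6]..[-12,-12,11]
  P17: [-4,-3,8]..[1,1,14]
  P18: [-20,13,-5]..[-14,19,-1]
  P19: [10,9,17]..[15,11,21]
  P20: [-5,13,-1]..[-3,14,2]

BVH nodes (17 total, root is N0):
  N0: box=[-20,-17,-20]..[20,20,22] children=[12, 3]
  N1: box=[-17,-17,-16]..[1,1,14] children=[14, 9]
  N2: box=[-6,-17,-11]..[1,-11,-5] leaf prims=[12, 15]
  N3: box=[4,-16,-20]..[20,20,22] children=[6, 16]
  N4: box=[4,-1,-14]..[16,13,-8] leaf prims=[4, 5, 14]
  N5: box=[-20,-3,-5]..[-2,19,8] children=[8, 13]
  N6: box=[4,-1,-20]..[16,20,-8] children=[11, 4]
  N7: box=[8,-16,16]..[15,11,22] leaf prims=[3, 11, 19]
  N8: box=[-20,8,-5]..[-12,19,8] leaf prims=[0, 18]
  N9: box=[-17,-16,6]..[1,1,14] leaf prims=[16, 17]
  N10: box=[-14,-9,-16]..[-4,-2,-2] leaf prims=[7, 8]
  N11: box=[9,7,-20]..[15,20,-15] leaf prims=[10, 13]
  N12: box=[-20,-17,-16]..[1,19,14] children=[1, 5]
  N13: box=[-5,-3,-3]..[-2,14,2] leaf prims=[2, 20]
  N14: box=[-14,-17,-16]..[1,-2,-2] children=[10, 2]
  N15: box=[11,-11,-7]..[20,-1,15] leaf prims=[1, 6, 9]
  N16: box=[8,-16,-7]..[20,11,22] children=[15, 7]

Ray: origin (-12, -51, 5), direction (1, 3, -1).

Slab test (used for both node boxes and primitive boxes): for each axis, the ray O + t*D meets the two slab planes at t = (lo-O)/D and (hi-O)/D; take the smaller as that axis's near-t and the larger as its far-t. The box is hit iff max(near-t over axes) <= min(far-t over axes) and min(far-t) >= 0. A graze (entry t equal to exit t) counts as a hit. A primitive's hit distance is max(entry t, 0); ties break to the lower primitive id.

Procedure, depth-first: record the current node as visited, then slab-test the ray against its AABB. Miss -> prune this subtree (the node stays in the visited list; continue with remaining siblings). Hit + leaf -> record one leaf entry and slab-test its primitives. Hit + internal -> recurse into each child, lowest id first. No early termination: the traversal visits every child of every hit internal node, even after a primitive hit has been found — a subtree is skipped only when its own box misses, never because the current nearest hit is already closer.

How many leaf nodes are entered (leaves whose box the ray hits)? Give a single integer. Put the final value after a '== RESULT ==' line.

Traverse from the root:
N0 x:[-8,32] y:[34/3,71/3] z:[-17,25] -> hit [34/3,71/3], descend [3, 12]
  N3 x:[16,32] y:[35/3,71/3] z:[-17,25] -> hit [16,71/3], descend [6, 16]
    N6 x:[16,28] y:[50/3,71/3] z:[13,25] -> hit [50/3,71/3], descend [4, 11]
      N4 x:[16,28] y:[50/3,64/3] z:[13,19] -> hit [50/3,19] leaf, test {P4(miss), P5(miss), P14(miss)}
      N11 x:[21,27] y:[58/3,71/3] z:[20,25] -> hit [21,71/3] leaf, test {P10(miss), P13@t=23}
    N16 x:[20,32] y:[35/3,62/3] z:[-17,12] -> miss, prune
  N12 x:[-8,13] y:[34/3,70/3] z:[-9,21] -> hit [34/3,13], descend [1, 5]
    N1 x:[-5,13] y:[34/3,52/3] z:[-9,21] -> hit [34/3,13], descend [9, 14]
      N9 x:[-5,13] y:[35/3,52/3] z:[-9,-1] -> miss, prune
      N14 x:[-2,13] y:[34/3,49/3] z:[7,21] -> hit [34/3,13], descend [2, 10]
        N2 x:[6,13] y:[34/3,40/3] z:[10,16] -> hit [34/3,13] leaf, test {P12(miss), P15(miss)}
        N10 x:[-2,8] y:[14,49/3] z:[7,21] -> miss, prune
    N5 x:[-8,10] y:[16,70/3] z:[-3,10] -> miss, prune

Summary -> nodes [0, 3, 6, 4, 11, 16, 12, 1, 9, 14, 2, 10, 5]; box-tests=13; leaf-entries=3; first=P13

== RESULT ==
3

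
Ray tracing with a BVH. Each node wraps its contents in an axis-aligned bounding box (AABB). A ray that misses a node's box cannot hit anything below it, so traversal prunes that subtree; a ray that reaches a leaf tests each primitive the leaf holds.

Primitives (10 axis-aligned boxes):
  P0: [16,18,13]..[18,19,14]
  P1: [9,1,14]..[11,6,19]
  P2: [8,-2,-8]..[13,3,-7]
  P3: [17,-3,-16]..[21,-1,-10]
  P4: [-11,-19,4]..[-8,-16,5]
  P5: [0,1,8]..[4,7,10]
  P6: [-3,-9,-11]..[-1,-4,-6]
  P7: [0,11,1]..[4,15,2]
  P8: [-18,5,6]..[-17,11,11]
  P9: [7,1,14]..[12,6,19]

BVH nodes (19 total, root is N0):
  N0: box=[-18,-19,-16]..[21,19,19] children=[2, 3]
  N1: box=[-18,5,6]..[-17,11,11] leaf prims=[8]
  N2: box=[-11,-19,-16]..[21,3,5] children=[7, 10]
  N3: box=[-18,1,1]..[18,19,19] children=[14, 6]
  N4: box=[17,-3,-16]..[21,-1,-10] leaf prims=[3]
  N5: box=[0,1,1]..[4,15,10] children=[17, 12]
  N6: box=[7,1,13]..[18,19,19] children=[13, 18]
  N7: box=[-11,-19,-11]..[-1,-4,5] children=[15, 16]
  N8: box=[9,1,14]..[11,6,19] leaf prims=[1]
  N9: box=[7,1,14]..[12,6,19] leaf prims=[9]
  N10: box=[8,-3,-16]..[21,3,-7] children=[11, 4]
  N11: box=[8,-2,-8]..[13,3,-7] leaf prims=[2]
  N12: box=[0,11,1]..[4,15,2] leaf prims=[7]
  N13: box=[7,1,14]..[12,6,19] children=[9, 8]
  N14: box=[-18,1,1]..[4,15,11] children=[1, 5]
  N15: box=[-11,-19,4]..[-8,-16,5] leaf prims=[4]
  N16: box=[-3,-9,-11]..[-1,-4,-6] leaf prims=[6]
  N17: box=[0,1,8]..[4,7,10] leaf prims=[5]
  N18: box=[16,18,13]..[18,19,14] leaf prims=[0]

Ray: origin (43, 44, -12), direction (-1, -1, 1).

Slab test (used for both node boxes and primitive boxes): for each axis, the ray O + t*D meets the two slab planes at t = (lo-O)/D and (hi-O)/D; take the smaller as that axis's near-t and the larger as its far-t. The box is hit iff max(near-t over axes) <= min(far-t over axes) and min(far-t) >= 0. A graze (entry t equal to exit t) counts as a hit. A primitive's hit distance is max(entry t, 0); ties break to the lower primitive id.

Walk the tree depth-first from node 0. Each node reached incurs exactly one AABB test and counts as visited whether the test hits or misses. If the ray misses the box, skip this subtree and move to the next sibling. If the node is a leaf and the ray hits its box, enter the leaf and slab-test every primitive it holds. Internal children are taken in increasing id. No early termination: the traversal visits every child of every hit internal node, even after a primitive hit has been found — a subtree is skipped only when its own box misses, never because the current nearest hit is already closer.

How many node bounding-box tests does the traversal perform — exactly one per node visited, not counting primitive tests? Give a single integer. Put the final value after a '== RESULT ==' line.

Trace the traversal:
N0 x:[22,61] y:[25,63] z:[-4,31] -> hit [25,31], descend [2, 3]
  N2 x:[22,54] y:[41,63] z:[-4,17] -> miss, prune
  N3 x:[25,61] y:[25,43] z:[13,31] -> hit [25,31], descend [6, 14]
    N6 x:[25,36] y:[25,43] z:[25,31] -> hit [25,31], descend [13, 18]
      N13 x:[31,36] y:[38,43] z:[26,31] -> miss, prune
      N18 x:[25,27] y:[25,26] z:[25,26] -> hit [25,26] leaf, test {P0@t=25}
    N14 x:[39,61] y:[29,43] z:[13,23] -> miss, prune

Visited [0, 2, 3, 6, 13, 18, 14]. Tests: 7 box, 1 leaf. Nearest: P0.

== RESULT ==
7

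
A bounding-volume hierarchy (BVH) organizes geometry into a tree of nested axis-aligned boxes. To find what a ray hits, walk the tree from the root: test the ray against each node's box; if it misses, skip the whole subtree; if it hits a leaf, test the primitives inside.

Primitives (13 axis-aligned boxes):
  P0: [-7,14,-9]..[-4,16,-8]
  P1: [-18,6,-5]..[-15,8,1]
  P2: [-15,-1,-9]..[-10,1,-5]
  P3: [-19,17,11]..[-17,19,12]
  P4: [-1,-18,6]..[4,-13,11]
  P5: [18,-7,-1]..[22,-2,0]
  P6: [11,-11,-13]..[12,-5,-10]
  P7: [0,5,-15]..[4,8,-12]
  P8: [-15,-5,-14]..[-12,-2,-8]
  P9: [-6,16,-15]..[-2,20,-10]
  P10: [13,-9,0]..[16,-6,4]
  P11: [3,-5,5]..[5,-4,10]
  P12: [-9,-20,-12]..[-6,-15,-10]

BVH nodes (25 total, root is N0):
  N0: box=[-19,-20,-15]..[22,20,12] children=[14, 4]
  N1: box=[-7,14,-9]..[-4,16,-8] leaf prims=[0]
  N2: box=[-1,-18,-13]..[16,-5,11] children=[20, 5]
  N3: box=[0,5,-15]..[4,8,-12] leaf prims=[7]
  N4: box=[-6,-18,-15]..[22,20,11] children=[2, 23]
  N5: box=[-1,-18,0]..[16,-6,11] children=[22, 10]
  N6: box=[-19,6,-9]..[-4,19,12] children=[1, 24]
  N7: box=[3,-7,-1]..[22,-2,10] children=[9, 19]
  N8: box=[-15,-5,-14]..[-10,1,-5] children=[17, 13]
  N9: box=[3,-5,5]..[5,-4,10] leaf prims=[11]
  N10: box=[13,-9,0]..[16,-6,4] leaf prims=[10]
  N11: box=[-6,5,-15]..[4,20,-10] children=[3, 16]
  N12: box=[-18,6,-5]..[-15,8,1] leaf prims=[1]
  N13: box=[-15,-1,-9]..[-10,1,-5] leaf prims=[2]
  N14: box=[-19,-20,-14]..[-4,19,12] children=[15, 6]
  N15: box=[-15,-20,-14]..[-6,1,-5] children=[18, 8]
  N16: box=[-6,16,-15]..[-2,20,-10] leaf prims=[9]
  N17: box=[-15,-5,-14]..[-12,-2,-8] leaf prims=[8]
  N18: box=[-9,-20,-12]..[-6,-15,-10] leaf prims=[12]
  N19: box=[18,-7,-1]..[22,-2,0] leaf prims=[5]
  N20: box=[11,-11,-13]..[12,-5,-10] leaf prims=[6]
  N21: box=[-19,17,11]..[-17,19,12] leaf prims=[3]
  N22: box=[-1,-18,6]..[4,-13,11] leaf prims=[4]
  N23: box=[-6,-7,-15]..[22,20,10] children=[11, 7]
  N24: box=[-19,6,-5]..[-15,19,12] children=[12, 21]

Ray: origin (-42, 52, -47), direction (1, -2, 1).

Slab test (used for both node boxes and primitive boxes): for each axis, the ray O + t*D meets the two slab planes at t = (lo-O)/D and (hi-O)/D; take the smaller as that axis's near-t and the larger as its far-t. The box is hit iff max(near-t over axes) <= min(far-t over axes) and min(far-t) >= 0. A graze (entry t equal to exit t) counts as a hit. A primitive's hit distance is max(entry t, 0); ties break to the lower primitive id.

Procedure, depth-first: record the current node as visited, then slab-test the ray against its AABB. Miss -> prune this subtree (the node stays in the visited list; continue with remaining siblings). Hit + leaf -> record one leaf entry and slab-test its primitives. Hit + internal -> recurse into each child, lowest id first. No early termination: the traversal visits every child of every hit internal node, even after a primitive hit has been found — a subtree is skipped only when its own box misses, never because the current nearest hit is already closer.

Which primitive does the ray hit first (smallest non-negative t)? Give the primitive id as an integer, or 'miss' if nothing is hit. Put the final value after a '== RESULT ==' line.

Walk:
N0 x:[23,64] y:[16,36] z:[32,59] -> hit [32,36], descend [4, 14]
  N4 x:[36,64] y:[16,35] z:[32,58] -> miss, prune
  N14 x:[23,38] y:[33/2,36] z:[33,59] -> hit [33,36], descend [6, 15]
    N6 x:[23,38] y:[33/2,23] z:[38,59] -> miss, prune
    N15 x:[27,36] y:[51/2,36] z:[33,42] -> hit [33,36], descend [8, 18]
      N8 x:[27,32] y:[51/2,57/2] z:[33,42] -> miss, prune
      N18 x:[33,36] y:[67/2,36] z:[35,37] -> hit [35,36] leaf, test {P12@t=35}

order=[0, 4, 14, 6, 15, 8, 18]  |boxes|=7  |leaves|=1  hit=P12

== RESULT ==
12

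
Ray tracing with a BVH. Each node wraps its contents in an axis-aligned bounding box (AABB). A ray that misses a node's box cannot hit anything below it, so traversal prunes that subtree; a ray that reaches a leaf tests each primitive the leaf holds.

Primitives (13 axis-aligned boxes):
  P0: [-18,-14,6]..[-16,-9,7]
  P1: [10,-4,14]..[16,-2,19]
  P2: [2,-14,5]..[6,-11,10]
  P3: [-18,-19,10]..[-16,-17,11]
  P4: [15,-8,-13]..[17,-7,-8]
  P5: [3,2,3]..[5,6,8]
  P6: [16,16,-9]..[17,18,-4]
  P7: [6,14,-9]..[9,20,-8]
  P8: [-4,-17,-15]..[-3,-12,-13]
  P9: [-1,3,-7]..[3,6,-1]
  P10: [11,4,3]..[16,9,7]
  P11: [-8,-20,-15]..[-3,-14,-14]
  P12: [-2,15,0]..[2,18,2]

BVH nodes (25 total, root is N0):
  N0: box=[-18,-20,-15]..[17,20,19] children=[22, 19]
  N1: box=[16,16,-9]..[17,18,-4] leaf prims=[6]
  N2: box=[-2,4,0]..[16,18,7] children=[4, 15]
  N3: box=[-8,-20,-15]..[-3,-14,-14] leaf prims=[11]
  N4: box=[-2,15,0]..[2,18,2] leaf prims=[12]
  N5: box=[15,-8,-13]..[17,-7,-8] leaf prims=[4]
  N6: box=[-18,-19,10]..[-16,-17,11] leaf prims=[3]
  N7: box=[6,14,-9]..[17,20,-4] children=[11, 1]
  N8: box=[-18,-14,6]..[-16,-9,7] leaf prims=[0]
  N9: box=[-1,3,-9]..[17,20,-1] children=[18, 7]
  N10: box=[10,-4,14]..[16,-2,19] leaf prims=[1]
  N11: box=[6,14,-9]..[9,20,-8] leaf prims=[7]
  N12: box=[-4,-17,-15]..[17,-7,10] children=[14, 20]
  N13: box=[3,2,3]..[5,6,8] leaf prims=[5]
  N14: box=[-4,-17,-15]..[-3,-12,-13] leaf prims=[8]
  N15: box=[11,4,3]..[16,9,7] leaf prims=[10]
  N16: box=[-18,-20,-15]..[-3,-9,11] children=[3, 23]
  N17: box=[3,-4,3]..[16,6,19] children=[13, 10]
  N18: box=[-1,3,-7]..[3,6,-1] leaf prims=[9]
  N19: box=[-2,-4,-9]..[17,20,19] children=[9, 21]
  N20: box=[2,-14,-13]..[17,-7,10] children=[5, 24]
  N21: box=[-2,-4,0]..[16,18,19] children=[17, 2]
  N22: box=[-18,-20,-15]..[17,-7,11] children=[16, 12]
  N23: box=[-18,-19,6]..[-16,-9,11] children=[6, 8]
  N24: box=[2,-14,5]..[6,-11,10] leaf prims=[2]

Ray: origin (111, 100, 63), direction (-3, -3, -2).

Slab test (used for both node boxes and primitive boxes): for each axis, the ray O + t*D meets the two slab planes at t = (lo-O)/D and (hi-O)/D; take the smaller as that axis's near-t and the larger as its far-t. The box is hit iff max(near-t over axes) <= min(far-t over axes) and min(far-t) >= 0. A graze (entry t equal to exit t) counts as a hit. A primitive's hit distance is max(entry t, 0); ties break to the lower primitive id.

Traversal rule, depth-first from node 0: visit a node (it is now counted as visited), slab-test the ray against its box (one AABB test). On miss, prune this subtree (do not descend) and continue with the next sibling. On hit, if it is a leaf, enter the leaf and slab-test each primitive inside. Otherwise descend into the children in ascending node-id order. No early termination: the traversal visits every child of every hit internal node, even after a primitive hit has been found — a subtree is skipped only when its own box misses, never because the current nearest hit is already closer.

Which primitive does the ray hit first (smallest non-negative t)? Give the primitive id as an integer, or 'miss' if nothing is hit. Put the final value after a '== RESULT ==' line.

Walk:
N0 x:[94/3,43] y:[80/3,40] z:[22,39] -> hit [94/3,39], descend [19, 22]
  N19 x:[94/3,113/3] y:[80/3,104/3] z:[22,36] -> hit [94/3,104/3], descend [9, 21]
    N9 x:[94/3,112/3] y:[80/3,97/3] z:[32,36] -> hit [32,97/3], descend [7, 18]
      N7 x:[94/3,35] y:[80/3,86/3] z:[67/2,36] -> miss, prune
      N18 x:[36,112/3] y:[94/3,97/3] z:[32,35] -> miss, prune
    N21 x:[95/3,113/3] y:[82/3,104/3] z:[22,63/2] -> miss, prune
  N22 x:[94/3,43] y:[107/3,40] z:[26,39] -> hit [107/3,39], descend [12, 16]
    N12 x:[94/3,115/3] y:[107/3,39] z:[53/2,39] -> hit [107/3,115/3], descend [14, 20]
      N14 x:[38,115/3] y:[112/3,39] z:[38,39] -> hit [38,115/3] leaf, test {P8@t=38}
      N20 x:[94/3,109/3] y:[107/3,38] z:[53/2,38] -> hit [107/3,109/3], descend [5, 24]
        N5 x:[94/3,32] y:[107/3,36] z:[71/2,38] -> miss, prune
        N24 x:[35,109/3] y:[37,38] z:[53/2,29] -> miss, prune
    N16 x:[38,43] y:[109/3,40] z:[26,39] -> hit [38,39], descend [3, 23]
      N3 x:[38,119/3] y:[38,40] z:[77/2,39] -> hit [77/2,39] leaf, test {P11@t=77/2}
      N23 x:[127/3,43] y:[109/3,119/3] z:[26,57/2] -> miss, prune

Visited [0, 19, 9, 7, 18, 21, 22, 12, 14, 20, 5, 24, 16, 3, 23]. Tests: 15 box, 2 leaf. Nearest: P8.

== RESULT ==
8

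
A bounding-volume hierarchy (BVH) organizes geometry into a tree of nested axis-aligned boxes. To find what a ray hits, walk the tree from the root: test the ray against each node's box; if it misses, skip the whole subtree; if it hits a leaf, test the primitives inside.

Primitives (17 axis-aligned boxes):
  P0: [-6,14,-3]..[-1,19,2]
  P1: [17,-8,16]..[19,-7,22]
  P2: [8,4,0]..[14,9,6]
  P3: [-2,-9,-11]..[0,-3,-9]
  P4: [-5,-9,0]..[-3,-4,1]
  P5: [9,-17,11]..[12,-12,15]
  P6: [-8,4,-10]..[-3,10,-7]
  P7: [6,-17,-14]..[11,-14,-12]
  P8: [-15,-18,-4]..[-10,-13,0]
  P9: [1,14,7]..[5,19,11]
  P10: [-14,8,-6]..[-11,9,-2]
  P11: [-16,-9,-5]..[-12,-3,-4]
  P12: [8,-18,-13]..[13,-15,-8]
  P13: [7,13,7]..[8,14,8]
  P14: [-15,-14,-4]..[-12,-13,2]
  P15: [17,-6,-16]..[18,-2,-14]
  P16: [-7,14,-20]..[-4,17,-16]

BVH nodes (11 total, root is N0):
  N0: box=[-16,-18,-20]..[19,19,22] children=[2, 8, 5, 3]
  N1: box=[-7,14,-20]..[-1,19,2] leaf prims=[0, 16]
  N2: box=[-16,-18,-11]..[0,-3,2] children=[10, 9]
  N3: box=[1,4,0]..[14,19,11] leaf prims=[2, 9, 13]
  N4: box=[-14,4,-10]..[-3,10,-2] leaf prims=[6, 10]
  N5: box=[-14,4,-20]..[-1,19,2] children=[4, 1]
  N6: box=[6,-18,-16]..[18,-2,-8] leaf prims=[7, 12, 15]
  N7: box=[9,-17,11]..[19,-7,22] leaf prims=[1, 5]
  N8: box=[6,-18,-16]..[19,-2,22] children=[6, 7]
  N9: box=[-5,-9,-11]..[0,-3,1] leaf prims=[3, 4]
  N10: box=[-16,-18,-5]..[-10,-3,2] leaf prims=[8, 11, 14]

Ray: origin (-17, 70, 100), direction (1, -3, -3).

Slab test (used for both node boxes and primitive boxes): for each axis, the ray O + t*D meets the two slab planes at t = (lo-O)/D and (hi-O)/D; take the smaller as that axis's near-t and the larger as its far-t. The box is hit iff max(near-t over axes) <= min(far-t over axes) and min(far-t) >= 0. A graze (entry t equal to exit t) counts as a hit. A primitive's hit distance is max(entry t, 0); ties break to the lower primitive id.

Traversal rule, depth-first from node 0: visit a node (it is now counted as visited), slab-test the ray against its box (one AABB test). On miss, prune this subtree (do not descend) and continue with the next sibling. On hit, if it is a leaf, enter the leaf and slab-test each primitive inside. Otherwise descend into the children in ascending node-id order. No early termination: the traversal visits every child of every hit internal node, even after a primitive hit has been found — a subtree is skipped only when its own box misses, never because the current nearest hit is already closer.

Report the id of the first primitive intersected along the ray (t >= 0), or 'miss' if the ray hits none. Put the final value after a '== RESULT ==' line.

Walk:
N0 x:[1,36] y:[17,88/3] z:[26,40] -> hit [26,88/3], descend [2, 3, 5, 8]
  N2 x:[1,17] y:[73/3,88/3] z:[98/3,37] -> miss, prune
  N3 x:[18,31] y:[17,22] z:[89/3,100/3] -> miss, prune
  N5 x:[3,16] y:[17,22] z:[98/3,40] -> miss, prune
  N8 x:[23,36] y:[24,88/3] z:[26,116/3] -> hit [26,88/3], descend [6, 7]
    N6 x:[23,35] y:[24,88/3] z:[36,116/3] -> miss, prune
    N7 x:[26,36] y:[77/3,29] z:[26,89/3] -> hit [26,29] leaf, test {P1(miss), P5@t=85/3}

Visited [0, 2, 3, 5, 8, 6, 7]. Tests: 7 box, 1 leaf. Nearest: P5.

== RESULT ==
5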